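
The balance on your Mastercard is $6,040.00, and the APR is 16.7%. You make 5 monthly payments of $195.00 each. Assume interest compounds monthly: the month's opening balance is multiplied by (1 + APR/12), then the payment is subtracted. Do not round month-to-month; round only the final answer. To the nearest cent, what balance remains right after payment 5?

Monthly rate r = 16.7%/12 = 1.39167% = 0.0139167.
Each month: B ← B·(1+r) − $195.00.
Month 1: interest $84.06; balance after payment $5,929.06.
Month 2: interest $82.51; balance after payment $5,816.57.
Month 3: interest $80.95; balance after payment $5,702.52.
Month 4: interest $79.36; balance after payment $5,586.88.
Month 5: interest $77.75; balance after payment $5,469.63.

$5,469.63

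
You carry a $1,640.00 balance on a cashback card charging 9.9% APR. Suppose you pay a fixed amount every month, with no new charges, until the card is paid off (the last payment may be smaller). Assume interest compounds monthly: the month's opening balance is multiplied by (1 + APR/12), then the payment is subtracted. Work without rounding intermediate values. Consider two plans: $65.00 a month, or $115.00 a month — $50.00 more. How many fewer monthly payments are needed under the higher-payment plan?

Monthly rate r = 9.9%/12 = 0.825% = 0.00825.
At $65.00/mo: n = ⌈−ln(1 − rB₀/P)/ln(1+r)⌉ = 29 payments (last $26.45); total interest = total paid − $1,640.00 = $206.45.
At $115.00/mo: 16 payments (last $27.05); total interest $112.05.
Payments saved = 29 − 16 = 13.

13 fewer payments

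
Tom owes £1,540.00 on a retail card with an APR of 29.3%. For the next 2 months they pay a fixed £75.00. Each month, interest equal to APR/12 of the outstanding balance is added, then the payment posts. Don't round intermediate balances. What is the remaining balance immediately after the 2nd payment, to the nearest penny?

£1,464.29

Monthly rate r = 29.3%/12 = 2.44167% = 0.0244167.
Each month: B ← B·(1+r) − £75.00.
Month 1: interest £37.60; balance after payment £1,502.60.
Month 2: interest £36.69; balance after payment £1,464.29.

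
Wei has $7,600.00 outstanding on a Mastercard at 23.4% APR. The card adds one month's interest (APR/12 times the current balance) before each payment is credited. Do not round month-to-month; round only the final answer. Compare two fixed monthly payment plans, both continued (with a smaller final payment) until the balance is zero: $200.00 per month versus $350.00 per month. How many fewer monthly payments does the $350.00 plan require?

41 fewer payments

Monthly rate r = 23.4%/12 = 1.95% = 0.0195.
At $200.00/mo: n = ⌈−ln(1 − rB₀/P)/ln(1+r)⌉ = 70 payments (last $190.41); total interest = total paid − $7,600.00 = $6,390.41.
At $350.00/mo: 29 payments (last $180.47); total interest $2,380.47.
Payments saved = 70 − 29 = 41.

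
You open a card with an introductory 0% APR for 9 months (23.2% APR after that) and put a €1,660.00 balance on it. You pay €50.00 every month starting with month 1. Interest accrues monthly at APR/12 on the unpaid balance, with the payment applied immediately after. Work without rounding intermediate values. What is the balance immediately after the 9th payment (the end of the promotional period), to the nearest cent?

€1,210.00

Promo months 1–9 at r₀ = 0%/12 = 0; months 10+ at r₁ = 23.2%/12 = 0.0193333.
After month 9 (no interest yet): B = €1,660.00 − 9·€50.00 = €1,210.00.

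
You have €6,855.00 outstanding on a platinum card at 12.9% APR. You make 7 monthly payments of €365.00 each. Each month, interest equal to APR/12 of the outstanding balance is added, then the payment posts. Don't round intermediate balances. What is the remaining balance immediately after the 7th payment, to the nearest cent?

€4,748.88

Monthly rate r = 12.9%/12 = 1.075% = 0.01075.
Each month: B ← B·(1+r) − €365.00.
Month 1: interest €73.69; balance after payment €6,563.69.
Month 2: interest €70.56; balance after payment €6,269.25.
Month 3: interest €67.39; balance after payment €5,971.65.
Month 4: interest €64.20; balance after payment €5,670.84.
Month 5: interest €60.96; balance after payment €5,366.80.
Month 6: interest €57.69; balance after payment €5,059.50.
Month 7: interest €54.39; balance after payment €4,748.88.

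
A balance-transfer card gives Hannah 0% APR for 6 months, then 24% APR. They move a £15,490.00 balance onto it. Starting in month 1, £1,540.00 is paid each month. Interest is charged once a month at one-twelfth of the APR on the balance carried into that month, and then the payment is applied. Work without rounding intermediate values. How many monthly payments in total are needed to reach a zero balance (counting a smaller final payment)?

Promo months 1–6 at r₀ = 0%/12 = 0; months 7+ at r₁ = 24%/12 = 0.02.
After month 6 (no interest yet): B = £15,490.00 − 6·£1,540.00 = £6,250.00.
Then at r₁ with £1,540.00/mo: n₂ = −ln(1 − r₁·B/P)/ln(1+r₁) ≈ 4.27 → 5 more payments.

11 months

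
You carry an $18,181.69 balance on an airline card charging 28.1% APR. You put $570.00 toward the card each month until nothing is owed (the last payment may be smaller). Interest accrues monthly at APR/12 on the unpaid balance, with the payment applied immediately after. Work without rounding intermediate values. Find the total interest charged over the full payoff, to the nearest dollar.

$15,658

Monthly rate r = 28.1%/12 = 2.34167% = 0.0234167.
Payoff takes n = ⌈−ln(1 − rB₀/P)/ln(1+r)⌉ = ⌈59.366⌉ = 60 payments; the last is $209.98.
Total paid = 59·$570.00 + $209.98 = $33,839.98.
Total interest = total paid − principal = $33,839.98 − $18,181.69 = $15,658.29.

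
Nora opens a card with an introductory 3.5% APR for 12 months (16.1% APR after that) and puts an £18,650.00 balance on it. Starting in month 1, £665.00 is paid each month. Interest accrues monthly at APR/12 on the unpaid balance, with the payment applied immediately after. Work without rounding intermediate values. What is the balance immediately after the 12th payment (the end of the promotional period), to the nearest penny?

Promo months 1–12 at r₀ = 3.5%/12 = 0.00291667; months 13+ at r₁ = 16.1%/12 = 0.0134167.
After month 12: iterate B ← B·(1+r₀) − £665.00 for 12 months → £11,204.06.

£11,204.06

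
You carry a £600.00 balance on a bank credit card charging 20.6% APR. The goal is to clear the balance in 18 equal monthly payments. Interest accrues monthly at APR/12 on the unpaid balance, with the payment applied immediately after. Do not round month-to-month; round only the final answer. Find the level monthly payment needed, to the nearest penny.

£39.03

Monthly rate r = 20.6%/12 = 1.71667% = 0.0171667.
Level-payment amortization: P = B₀·r / (1 − (1+r)^(−n)) = 600.00·0.0171667 / (1 − 1.01717^(−18)).
Denominator 1 − (1+r)^(−18) = 0.263891475.
P = 10.3 / 0.263891475 ≈ 39.03.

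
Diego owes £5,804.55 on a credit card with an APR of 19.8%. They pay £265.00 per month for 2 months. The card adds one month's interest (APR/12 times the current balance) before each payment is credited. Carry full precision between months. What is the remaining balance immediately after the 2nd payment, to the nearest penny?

Monthly rate r = 19.8%/12 = 1.65% = 0.0165.
Each month: B ← B·(1+r) − £265.00.
Month 1: interest £95.78; balance after payment £5,635.33.
Month 2: interest £92.98; balance after payment £5,463.31.

£5,463.31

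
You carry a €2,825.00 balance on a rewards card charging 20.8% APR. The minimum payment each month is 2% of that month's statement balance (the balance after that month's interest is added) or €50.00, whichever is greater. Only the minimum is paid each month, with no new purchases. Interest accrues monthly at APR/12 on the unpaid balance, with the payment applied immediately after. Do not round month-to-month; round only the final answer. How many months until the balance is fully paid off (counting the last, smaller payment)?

Monthly rate r = 20.8%/12 = 1.73333% = 0.0173333.
While 2% of the post-interest balance exceeds €50.00, each month B ← (B·(1+r))·(1 − 0.02), i.e. B shrinks by the factor (1+r)·0.98 = 0.99699.
This holds for months 1–47. Entering month 48 the balance is €2,451.42; 2% of the post-interest balance is now below €50.00, so the flat €50.00 minimum applies from here.
From month 48 a fixed €50.00 at rate r clears €2,451.42 in 111 more payments. Total: 47 + 111 = 158 months.

158 months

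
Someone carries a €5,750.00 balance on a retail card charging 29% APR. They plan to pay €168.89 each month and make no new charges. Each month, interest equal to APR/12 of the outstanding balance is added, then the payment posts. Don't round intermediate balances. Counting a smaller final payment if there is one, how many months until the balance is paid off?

Monthly rate r = 29%/12 = 2.41667% = 0.0241667.
Recurrence: B ← B·(1+r) − €168.89.
Month 1: interest €138.96; balance after payment €5,720.07.
Month 2: interest €138.23; balance after payment €5,689.41.
Closed form: n = −ln(1 − rB₀/P)/ln(1+r) = −ln(0.17723)/ln(1.02417) ≈ 72.462, so the balance reaches zero during payment 73.

73 payments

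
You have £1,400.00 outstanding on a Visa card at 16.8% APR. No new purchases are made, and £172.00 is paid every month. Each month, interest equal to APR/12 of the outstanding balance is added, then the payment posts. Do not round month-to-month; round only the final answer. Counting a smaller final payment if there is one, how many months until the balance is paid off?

Monthly rate r = 16.8%/12 = 1.4% = 0.014.
Recurrence: B ← B·(1+r) − £172.00.
Month 1: interest £19.60; balance after payment £1,247.60.
Month 2: interest £17.47; balance after payment £1,093.07.
Closed form: n = −ln(1 − rB₀/P)/ln(1+r) = −ln(0.88605)/ln(1.014) ≈ 8.702, so the balance reaches zero during payment 9.

9 payments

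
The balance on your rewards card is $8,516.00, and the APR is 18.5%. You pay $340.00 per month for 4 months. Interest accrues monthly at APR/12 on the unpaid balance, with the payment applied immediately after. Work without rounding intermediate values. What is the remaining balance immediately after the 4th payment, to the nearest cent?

$7,661.65

Monthly rate r = 18.5%/12 = 1.54167% = 0.0154167.
Each month: B ← B·(1+r) − $340.00.
Month 1: interest $131.29; balance after payment $8,307.29.
Month 2: interest $128.07; balance after payment $8,095.36.
Month 3: interest $124.80; balance after payment $7,880.16.
Month 4: interest $121.49; balance after payment $7,661.65.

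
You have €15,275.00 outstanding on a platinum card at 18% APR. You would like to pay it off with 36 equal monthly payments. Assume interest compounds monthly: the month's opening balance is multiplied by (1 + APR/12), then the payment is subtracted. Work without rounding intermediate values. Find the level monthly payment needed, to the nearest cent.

Monthly rate r = 18%/12 = 1.5% = 0.015.
Level-payment amortization: P = B₀·r / (1 − (1+r)^(−n)) = 15275.00·0.015 / (1 − 1.015^(−36)).
Denominator 1 − (1+r)^(−36) = 0.414910265.
P = 229.125 / 0.414910265 ≈ 552.23.

€552.23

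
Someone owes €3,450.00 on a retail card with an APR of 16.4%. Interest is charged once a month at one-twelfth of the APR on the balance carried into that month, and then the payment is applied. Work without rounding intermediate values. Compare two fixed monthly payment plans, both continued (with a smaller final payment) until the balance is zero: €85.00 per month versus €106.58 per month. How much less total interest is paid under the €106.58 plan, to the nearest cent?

Monthly rate r = 16.4%/12 = 1.36667% = 0.0136667.
At €85.00/mo: n = ⌈−ln(1 − rB₀/P)/ln(1+r)⌉ = 60 payments (last €51.16); total interest = total paid − €3,450.00 = €1,616.16.
At €106.58/mo: 44 payments (last €3.24); total interest €1,136.18.
Interest saved = €1,616.16 − €1,136.18 = €479.98.

€479.98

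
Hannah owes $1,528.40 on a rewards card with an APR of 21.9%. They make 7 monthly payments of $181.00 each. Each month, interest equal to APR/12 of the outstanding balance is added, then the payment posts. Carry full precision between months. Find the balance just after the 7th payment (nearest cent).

Monthly rate r = 21.9%/12 = 1.825% = 0.01825.
Each month: B ← B·(1+r) − $181.00.
Month 1: interest $27.89; balance after payment $1,375.29.
Month 2: interest $25.10; balance after payment $1,219.39.
Month 3: interest $22.25; balance after payment $1,060.65.
Month 4: interest $19.36; balance after payment $899.00.
Month 5: interest $16.41; balance after payment $734.41.
Month 6: interest $13.40; balance after payment $566.81.
Month 7: interest $10.34; balance after payment $396.16.

$396.16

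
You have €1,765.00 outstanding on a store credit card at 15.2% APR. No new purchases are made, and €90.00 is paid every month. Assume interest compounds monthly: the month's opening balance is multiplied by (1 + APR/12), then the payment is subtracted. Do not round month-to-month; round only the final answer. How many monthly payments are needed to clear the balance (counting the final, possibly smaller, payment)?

Monthly rate r = 15.2%/12 = 1.26667% = 0.0126667.
Recurrence: B ← B·(1+r) − €90.00.
Month 1: interest €22.36; balance after payment €1,697.36.
Month 2: interest €21.50; balance after payment €1,628.86.
Closed form: n = −ln(1 − rB₀/P)/ln(1+r) = −ln(0.75159)/ln(1.01267) ≈ 22.687, so the balance reaches zero during payment 23.

23 payments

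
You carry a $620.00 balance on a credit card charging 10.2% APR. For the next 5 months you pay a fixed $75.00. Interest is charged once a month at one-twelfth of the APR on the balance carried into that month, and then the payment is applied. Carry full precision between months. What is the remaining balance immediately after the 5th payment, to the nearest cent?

$265.37

Monthly rate r = 10.2%/12 = 0.85% = 0.0085.
Each month: B ← B·(1+r) − $75.00.
Month 1: interest $5.27; balance after payment $550.27.
Month 2: interest $4.68; balance after payment $479.95.
Month 3: interest $4.08; balance after payment $409.03.
Month 4: interest $3.48; balance after payment $337.50.
Month 5: interest $2.87; balance after payment $265.37.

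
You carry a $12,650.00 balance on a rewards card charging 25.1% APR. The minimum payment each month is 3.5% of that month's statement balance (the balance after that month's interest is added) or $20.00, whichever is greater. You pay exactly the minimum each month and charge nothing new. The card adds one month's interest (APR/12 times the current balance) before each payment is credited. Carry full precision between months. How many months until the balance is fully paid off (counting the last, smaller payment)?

Monthly rate r = 25.1%/12 = 2.09167% = 0.0209167.
While 3.5% of the post-interest balance exceeds $20.00, each month B ← (B·(1+r))·(1 − 0.035), i.e. B shrinks by the factor (1+r)·0.965 = 0.98518.
This holds for months 1–209. Entering month 210 the balance is $558.82; 3.5% of the post-interest balance is now below $20.00, so the flat $20.00 minimum applies from here.
From month 210 a fixed $20.00 at rate r clears $558.82 in 43 more payments. Total: 209 + 43 = 252 months.

252 months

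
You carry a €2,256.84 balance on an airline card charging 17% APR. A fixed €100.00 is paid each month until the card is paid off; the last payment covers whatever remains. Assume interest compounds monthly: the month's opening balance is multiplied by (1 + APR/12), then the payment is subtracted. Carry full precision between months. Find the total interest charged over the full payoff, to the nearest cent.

€481.95

Monthly rate r = 17%/12 = 1.41667% = 0.0141667.
Payoff takes n = ⌈−ln(1 − rB₀/P)/ln(1+r)⌉ = ⌈27.386⌉ = 28 payments; the last is €38.79.
Total paid = 27·€100.00 + €38.79 = €2,738.79.
Total interest = total paid − principal = €2,738.79 − €2,256.84 = €481.95.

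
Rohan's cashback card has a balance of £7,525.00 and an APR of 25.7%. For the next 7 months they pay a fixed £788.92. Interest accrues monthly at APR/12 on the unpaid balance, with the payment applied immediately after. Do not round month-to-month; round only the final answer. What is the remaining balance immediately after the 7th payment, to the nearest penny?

Monthly rate r = 25.7%/12 = 2.14167% = 0.0214167.
Each month: B ← B·(1+r) − £788.92.
Month 1: interest £161.16; balance after payment £6,897.24.
Month 2: interest £147.72; balance after payment £6,256.04.
Month 3: interest £133.98; balance after payment £5,601.10.
Month 4: interest £119.96; balance after payment £4,932.14.
Month 5: interest £105.63; balance after payment £4,248.85.
Month 6: interest £91.00; balance after payment £3,550.92.
Month 7: interest £76.05; balance after payment £2,838.05.

£2,838.05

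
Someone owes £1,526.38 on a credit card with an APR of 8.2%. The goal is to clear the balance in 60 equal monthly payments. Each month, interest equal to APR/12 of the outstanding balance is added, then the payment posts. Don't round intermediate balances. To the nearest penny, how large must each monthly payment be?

Monthly rate r = 8.2%/12 = 0.683333% = 0.00683333.
Level-payment amortization: P = B₀·r / (1 − (1+r)^(−n)) = 1526.38·0.00683333 / (1 − 1.00683^(−60)).
Denominator 1 − (1+r)^(−60) = 0.335423654.
P = 10.4303 / 0.335423654 ≈ 31.10.

£31.10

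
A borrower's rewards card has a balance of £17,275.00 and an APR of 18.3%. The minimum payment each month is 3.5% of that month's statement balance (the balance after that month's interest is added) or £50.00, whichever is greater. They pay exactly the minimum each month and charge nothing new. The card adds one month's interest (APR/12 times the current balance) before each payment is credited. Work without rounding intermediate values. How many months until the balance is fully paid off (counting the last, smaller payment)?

160 months

Monthly rate r = 18.3%/12 = 1.525% = 0.01525.
While 3.5% of the post-interest balance exceeds £50.00, each month B ← (B·(1+r))·(1 − 0.035), i.e. B shrinks by the factor (1+r)·0.965 = 0.97972.
This holds for months 1–123. Entering month 124 the balance is £1,389.17; 3.5% of the post-interest balance is now below £50.00, so the flat £50.00 minimum applies from here.
From month 124 a fixed £50.00 at rate r clears £1,389.17 in 37 more payments. Total: 123 + 37 = 160 months.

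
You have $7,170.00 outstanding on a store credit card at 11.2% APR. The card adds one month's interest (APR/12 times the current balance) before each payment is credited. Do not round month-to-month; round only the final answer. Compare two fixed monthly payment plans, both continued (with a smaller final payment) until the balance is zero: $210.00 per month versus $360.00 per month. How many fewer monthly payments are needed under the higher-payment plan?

Monthly rate r = 11.2%/12 = 0.933333% = 0.00933333.
At $210.00/mo: n = ⌈−ln(1 − rB₀/P)/ln(1+r)⌉ = 42 payments (last $63.76); total interest = total paid − $7,170.00 = $1,503.76.
At $360.00/mo: 23 payments (last $49.70); total interest $799.70.
Payments saved = 42 − 23 = 19.

19 fewer payments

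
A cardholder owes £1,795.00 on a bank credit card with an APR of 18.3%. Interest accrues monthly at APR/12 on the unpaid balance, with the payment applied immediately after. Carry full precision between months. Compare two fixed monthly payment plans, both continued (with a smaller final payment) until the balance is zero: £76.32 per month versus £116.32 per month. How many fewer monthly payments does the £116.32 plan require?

Monthly rate r = 18.3%/12 = 1.525% = 0.01525.
At £76.32/mo: n = ⌈−ln(1 − rB₀/P)/ln(1+r)⌉ = 30 payments (last £26.86); total interest = total paid − £1,795.00 = £445.14.
At £116.32/mo: 18 payments (last £84.87); total interest £267.31.
Payments saved = 30 − 18 = 12.

12 fewer payments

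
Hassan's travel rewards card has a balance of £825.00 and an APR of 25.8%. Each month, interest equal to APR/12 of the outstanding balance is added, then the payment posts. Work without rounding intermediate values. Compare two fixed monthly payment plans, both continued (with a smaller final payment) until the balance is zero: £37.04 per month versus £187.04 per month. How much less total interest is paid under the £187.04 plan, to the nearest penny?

Monthly rate r = 25.8%/12 = 2.15% = 0.0215.
At £37.04/mo: n = ⌈−ln(1 − rB₀/P)/ln(1+r)⌉ = 31 payments (last £23.77); total interest = total paid − £825.00 = £309.97.
At £187.04/mo: 5 payments (last £128.34); total interest £51.50.
Interest saved = £309.97 − £51.50 = £258.47.

£258.47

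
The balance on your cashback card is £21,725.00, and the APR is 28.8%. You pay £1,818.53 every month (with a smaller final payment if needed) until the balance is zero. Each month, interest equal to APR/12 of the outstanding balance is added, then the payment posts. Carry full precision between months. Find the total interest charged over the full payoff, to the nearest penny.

£4,186.46

Monthly rate r = 28.8%/12 = 2.4% = 0.024.
Payoff takes n = ⌈−ln(1 − rB₀/P)/ln(1+r)⌉ = ⌈14.246⌉ = 15 payments; the last is £452.04.
Total paid = 14·£1,818.53 + £452.04 = £25,911.46.
Total interest = total paid − principal = £25,911.46 − £21,725.00 = £4,186.46.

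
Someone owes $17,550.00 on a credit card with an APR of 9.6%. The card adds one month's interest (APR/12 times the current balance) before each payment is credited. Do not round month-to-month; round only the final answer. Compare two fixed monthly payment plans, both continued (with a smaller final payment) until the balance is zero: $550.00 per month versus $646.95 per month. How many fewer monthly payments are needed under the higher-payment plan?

Monthly rate r = 9.6%/12 = 0.8% = 0.008.
At $550.00/mo: n = ⌈−ln(1 − rB₀/P)/ln(1+r)⌉ = 37 payments (last $544.15); total interest = total paid − $17,550.00 = $2,794.15.
At $646.95/mo: 31 payments (last $455.28); total interest $2,313.78.
Payments saved = 37 − 31 = 6.

6 fewer payments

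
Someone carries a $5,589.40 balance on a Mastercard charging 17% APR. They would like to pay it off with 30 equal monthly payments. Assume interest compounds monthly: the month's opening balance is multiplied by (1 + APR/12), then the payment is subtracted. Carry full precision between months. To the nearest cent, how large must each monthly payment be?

$230.00

Monthly rate r = 17%/12 = 1.41667% = 0.0141667.
Level-payment amortization: P = B₀·r / (1 − (1+r)^(−n)) = 5589.40·0.0141667 / (1 − 1.01417^(−30)).
Denominator 1 − (1+r)^(−30) = 0.344277578.
P = 79.1832 / 0.344277578 ≈ 230.00.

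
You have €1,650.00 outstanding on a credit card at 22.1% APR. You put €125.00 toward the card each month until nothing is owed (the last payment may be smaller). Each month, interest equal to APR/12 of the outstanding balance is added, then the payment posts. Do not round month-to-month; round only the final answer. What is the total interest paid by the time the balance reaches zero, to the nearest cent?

€258.01

Monthly rate r = 22.1%/12 = 1.84167% = 0.0184167.
Payoff takes n = ⌈−ln(1 − rB₀/P)/ln(1+r)⌉ = ⌈15.262⌉ = 16 payments; the last is €33.01.
Total paid = 15·€125.00 + €33.01 = €1,908.01.
Total interest = total paid − principal = €1,908.01 − €1,650.00 = €258.01.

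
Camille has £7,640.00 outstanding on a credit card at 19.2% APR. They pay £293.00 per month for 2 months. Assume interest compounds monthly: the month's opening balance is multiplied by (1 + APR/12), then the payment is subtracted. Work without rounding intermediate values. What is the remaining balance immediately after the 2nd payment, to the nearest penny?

£7,295.75

Monthly rate r = 19.2%/12 = 1.6% = 0.016.
Each month: B ← B·(1+r) − £293.00.
Month 1: interest £122.24; balance after payment £7,469.24.
Month 2: interest £119.51; balance after payment £7,295.75.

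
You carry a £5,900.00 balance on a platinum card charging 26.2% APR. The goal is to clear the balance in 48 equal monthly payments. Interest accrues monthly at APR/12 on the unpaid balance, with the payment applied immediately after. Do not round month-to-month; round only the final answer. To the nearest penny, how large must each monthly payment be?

£199.60

Monthly rate r = 26.2%/12 = 2.18333% = 0.0218333.
Level-payment amortization: P = B₀·r / (1 − (1+r)^(−n)) = 5900.00·0.0218333 / (1 − 1.02183^(−48)).
Denominator 1 − (1+r)^(−48) = 0.64538521.
P = 128.817 / 0.64538521 ≈ 199.60.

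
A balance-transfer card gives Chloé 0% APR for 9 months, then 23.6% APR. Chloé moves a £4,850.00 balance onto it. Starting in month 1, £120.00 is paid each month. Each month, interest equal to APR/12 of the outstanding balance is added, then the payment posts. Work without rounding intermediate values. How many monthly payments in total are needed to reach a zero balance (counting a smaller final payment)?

Promo months 1–9 at r₀ = 0%/12 = 0; months 10+ at r₁ = 23.6%/12 = 0.0196667.
After month 9 (no interest yet): B = £4,850.00 − 9·£120.00 = £3,770.00.
Then at r₁ with £120.00/mo: n₂ = −ln(1 − r₁·B/P)/ln(1+r₁) ≈ 49.39 → 50 more payments.

59 payments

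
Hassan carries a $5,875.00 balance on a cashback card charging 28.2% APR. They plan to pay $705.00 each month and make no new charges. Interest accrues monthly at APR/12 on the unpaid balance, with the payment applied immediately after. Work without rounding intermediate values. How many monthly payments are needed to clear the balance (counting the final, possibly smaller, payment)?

10 months

Monthly rate r = 28.2%/12 = 2.35% = 0.0235.
Recurrence: B ← B·(1+r) − $705.00.
Month 1: interest $138.06; balance after payment $5,308.06.
Month 2: interest $124.74; balance after payment $4,727.80.
Closed form: n = −ln(1 − rB₀/P)/ln(1+r) = −ln(0.80417)/ln(1.0235) ≈ 9.383, so the balance reaches zero during payment 10.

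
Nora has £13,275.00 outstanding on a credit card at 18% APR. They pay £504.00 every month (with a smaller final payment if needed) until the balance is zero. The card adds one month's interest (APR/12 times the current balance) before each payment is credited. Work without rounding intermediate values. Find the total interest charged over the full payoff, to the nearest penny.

Monthly rate r = 18%/12 = 1.5% = 0.015.
Payoff takes n = ⌈−ln(1 − rB₀/P)/ln(1+r)⌉ = ⌈33.762⌉ = 34 payments; the last is £384.90.
Total paid = 33·£504.00 + £384.90 = £17,016.90.
Total interest = total paid − principal = £17,016.90 − £13,275.00 = £3,741.90.

£3,741.90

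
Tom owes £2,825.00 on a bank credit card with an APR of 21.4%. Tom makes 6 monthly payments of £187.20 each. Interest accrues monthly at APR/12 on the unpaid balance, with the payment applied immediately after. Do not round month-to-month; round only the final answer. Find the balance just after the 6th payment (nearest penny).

Monthly rate r = 21.4%/12 = 1.78333% = 0.0178333.
Each month: B ← B·(1+r) − £187.20.
Month 1: interest £50.38; balance after payment £2,688.18.
Month 2: interest £47.94; balance after payment £2,548.92.
Month 3: interest £45.46; balance after payment £2,407.17.
Month 4: interest £42.93; balance after payment £2,262.90.
Month 5: interest £40.36; balance after payment £2,116.06.
Month 6: interest £37.74; balance after payment £1,966.59.

£1,966.59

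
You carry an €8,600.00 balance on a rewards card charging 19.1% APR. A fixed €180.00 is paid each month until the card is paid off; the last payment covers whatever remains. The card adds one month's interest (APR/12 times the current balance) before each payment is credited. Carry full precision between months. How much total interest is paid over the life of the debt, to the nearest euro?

€7,690

Monthly rate r = 19.1%/12 = 1.59167% = 0.0159167.
Payoff takes n = ⌈−ln(1 − rB₀/P)/ln(1+r)⌉ = ⌈90.496⌉ = 91 payments; the last is €89.58.
Total paid = 90·€180.00 + €89.58 = €16,289.58.
Total interest = total paid − principal = €16,289.58 − €8,600.00 = €7,689.58.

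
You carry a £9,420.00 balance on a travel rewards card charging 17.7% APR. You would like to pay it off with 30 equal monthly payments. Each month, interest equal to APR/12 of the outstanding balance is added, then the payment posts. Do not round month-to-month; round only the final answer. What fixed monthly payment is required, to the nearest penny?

Monthly rate r = 17.7%/12 = 1.475% = 0.01475.
Level-payment amortization: P = B₀·r / (1 − (1+r)^(−n)) = 9420.00·0.01475 / (1 − 1.01475^(−30)).
Denominator 1 − (1+r)^(−30) = 0.355492166.
P = 138.945 / 0.355492166 ≈ 390.85.

£390.85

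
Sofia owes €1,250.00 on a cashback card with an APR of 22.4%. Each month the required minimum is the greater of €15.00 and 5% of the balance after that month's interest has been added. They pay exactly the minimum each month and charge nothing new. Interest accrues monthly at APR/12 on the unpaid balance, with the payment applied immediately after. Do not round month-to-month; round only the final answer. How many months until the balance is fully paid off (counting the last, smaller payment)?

Monthly rate r = 22.4%/12 = 1.86667% = 0.0186667.
While 5% of the post-interest balance exceeds €15.00, each month B ← (B·(1+r))·(1 − 0.05), i.e. B shrinks by the factor (1+r)·0.95 = 0.96773.
This holds for months 1–45. Entering month 46 the balance is €285.70; 5% of the post-interest balance is now below €15.00, so the flat €15.00 minimum applies from here.
From month 46 a fixed €15.00 at rate r clears €285.70 in 24 more payments. Total: 45 + 24 = 69 months.

69 months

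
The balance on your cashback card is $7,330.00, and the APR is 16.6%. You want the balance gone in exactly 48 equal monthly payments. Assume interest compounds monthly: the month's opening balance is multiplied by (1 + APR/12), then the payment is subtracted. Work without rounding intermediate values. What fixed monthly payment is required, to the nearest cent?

Monthly rate r = 16.6%/12 = 1.38333% = 0.0138333.
Level-payment amortization: P = B₀·r / (1 − (1+r)^(−n)) = 7330.00·0.0138333 / (1 − 1.01383^(−48)).
Denominator 1 − (1+r)^(−48) = 0.482863933.
P = 101.398 / 0.482863933 ≈ 209.99.

$209.99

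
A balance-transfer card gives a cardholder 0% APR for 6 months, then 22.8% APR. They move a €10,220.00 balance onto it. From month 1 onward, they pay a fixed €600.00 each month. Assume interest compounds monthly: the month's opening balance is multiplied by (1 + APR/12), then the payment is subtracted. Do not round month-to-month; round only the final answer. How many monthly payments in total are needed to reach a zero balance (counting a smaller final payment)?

19 payments

Promo months 1–6 at r₀ = 0%/12 = 0; months 7+ at r₁ = 22.8%/12 = 0.019.
After month 6 (no interest yet): B = €10,220.00 − 6·€600.00 = €6,620.00.
Then at r₁ with €600.00/mo: n₂ = −ln(1 − r₁·B/P)/ln(1+r₁) ≈ 12.50 → 13 more payments.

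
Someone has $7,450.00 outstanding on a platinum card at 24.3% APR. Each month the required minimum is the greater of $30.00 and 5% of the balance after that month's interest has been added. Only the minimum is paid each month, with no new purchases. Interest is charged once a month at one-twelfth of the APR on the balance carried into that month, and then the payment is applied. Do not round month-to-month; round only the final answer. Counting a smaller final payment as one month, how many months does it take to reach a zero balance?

Monthly rate r = 24.3%/12 = 2.025% = 0.02025.
While 5% of the post-interest balance exceeds $30.00, each month B ← (B·(1+r))·(1 − 0.05), i.e. B shrinks by the factor (1+r)·0.95 = 0.96924.
This holds for months 1–82. Entering month 83 the balance is $574.69; 5% of the post-interest balance is now below $30.00, so the flat $30.00 minimum applies from here.
From month 83 a fixed $30.00 at rate r clears $574.69 in 25 more payments. Total: 82 + 25 = 107 months.

107 months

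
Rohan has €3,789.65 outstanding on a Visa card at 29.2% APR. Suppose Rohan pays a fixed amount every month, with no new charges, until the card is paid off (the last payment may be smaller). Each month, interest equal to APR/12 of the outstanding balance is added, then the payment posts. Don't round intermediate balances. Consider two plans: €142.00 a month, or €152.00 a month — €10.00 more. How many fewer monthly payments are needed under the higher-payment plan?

Monthly rate r = 29.2%/12 = 2.43333% = 0.0243333.
At €142.00/mo: n = ⌈−ln(1 − rB₀/P)/ln(1+r)⌉ = 44 payments (last €84.89); total interest = total paid − €3,789.65 = €2,401.24.
At €152.00/mo: 39 payments (last €123.73); total interest €2,110.08.
Payments saved = 44 − 39 = 5.

5 fewer payments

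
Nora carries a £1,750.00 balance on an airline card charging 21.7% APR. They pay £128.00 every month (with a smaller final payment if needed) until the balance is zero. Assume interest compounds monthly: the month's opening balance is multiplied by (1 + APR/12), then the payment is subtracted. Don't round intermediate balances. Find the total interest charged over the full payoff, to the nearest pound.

Monthly rate r = 21.7%/12 = 1.80833% = 0.0180833.
Payoff takes n = ⌈−ln(1 − rB₀/P)/ln(1+r)⌉ = ⌈15.847⌉ = 16 payments; the last is £108.52.
Total paid = 15·£128.00 + £108.52 = £2,028.52.
Total interest = total paid − principal = £2,028.52 − £1,750.00 = £278.52.

£279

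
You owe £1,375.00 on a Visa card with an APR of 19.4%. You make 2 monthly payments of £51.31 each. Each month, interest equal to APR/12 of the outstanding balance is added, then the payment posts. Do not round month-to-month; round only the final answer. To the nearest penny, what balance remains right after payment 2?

Monthly rate r = 19.4%/12 = 1.61667% = 0.0161667.
Each month: B ← B·(1+r) − £51.31.
Month 1: interest £22.23; balance after payment £1,345.92.
Month 2: interest £21.76; balance after payment £1,316.37.

£1,316.37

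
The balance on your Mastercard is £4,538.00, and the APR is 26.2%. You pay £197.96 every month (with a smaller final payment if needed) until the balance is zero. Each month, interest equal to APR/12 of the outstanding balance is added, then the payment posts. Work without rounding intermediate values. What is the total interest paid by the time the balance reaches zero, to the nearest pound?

£1,825

Monthly rate r = 26.2%/12 = 2.18333% = 0.0218333.
Payoff takes n = ⌈−ln(1 − rB₀/P)/ln(1+r)⌉ = ⌈32.139⌉ = 33 payments; the last is £27.81.
Total paid = 32·£197.96 + £27.81 = £6,362.53.
Total interest = total paid − principal = £6,362.53 − £4,538.00 = £1,824.53.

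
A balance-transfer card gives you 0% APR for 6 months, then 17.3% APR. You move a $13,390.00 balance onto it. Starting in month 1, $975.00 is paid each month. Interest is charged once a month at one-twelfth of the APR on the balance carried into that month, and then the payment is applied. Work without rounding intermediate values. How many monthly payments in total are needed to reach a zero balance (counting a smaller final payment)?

15 months

Promo months 1–6 at r₀ = 0%/12 = 0; months 7+ at r₁ = 17.3%/12 = 0.0144167.
After month 6 (no interest yet): B = $13,390.00 − 6·$975.00 = $7,540.00.
Then at r₁ with $975.00/mo: n₂ = −ln(1 − r₁·B/P)/ln(1+r₁) ≈ 8.26 → 9 more payments.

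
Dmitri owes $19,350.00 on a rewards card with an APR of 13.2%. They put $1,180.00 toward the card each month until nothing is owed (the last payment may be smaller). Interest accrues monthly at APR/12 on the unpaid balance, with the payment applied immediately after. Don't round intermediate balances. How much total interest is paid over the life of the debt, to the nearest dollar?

Monthly rate r = 13.2%/12 = 1.1% = 0.011.
Payoff takes n = ⌈−ln(1 − rB₀/P)/ln(1+r)⌉ = ⌈18.183⌉ = 19 payments; the last is $216.39.
Total paid = 18·$1,180.00 + $216.39 = $21,456.39.
Total interest = total paid − principal = $21,456.39 − $19,350.00 = $2,106.39.

$2,106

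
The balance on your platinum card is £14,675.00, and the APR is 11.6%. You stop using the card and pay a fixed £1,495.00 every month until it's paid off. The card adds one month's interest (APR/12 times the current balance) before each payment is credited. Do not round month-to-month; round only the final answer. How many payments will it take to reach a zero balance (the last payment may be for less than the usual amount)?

Monthly rate r = 11.6%/12 = 0.966667% = 0.00966667.
Recurrence: B ← B·(1+r) − £1,495.00.
Month 1: interest £141.86; balance after payment £13,321.86.
Month 2: interest £128.78; balance after payment £11,955.64.
Closed form: n = −ln(1 − rB₀/P)/ln(1+r) = −ln(0.90511)/ln(1.00967) ≈ 10.363, so the balance reaches zero during payment 11.

11 payments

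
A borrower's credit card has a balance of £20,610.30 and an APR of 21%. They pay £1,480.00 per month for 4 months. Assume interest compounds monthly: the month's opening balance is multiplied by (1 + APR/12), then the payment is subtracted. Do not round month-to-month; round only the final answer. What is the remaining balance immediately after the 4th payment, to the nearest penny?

Monthly rate r = 21%/12 = 1.75% = 0.0175.
Each month: B ← B·(1+r) − £1,480.00.
Month 1: interest £360.68; balance after payment £19,490.98.
Month 2: interest £341.09; balance after payment £18,352.07.
Month 3: interest £321.16; balance after payment £17,193.23.
Month 4: interest £300.88; balance after payment £16,014.12.

£16,014.12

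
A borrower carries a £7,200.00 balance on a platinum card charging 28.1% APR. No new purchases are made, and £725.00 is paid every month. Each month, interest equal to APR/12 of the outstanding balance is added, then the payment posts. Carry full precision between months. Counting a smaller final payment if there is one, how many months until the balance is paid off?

12 payments

Monthly rate r = 28.1%/12 = 2.34167% = 0.0234167.
Recurrence: B ← B·(1+r) − £725.00.
Month 1: interest £168.60; balance after payment £6,643.60.
Month 2: interest £155.57; balance after payment £6,074.17.
Closed form: n = −ln(1 − rB₀/P)/ln(1+r) = −ln(0.76745)/ln(1.02342) ≈ 11.435, so the balance reaches zero during payment 12.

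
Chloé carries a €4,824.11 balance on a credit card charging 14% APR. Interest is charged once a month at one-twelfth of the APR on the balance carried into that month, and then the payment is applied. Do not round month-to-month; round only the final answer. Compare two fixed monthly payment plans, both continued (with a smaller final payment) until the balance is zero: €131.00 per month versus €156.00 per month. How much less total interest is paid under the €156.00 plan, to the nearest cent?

Monthly rate r = 14%/12 = 1.16667% = 0.0116667.
At €131.00/mo: n = ⌈−ln(1 − rB₀/P)/ln(1+r)⌉ = 49 payments (last €53.36); total interest = total paid − €4,824.11 = €1,517.25.
At €156.00/mo: 39 payments (last €90.81); total interest €1,194.70.
Interest saved = €1,517.25 − €1,194.70 = €322.55.

€322.55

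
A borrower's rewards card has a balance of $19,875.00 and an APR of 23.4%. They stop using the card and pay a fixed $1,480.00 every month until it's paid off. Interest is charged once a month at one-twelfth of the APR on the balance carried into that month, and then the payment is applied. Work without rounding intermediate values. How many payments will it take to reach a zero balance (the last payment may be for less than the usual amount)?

Monthly rate r = 23.4%/12 = 1.95% = 0.0195.
Recurrence: B ← B·(1+r) − $1,480.00.
Month 1: interest $387.56; balance after payment $18,782.56.
Month 2: interest $366.26; balance after payment $17,668.82.
Closed form: n = −ln(1 − rB₀/P)/ln(1+r) = −ln(0.73813)/ln(1.0195) ≈ 15.722, so the balance reaches zero during payment 16.

16 payments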